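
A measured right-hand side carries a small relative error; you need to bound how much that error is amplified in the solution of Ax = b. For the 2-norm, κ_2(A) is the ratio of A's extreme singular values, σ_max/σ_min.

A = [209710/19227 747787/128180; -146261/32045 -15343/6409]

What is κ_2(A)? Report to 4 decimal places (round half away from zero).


348.0000

M = AᵀA = [7644897181/54686025 543631367/7291470; 543631367/7291470 3865967201/97219600]. tr(M)=108728069/605520, det(M)=20151121/75690000
char-poly roots: 4489/25 and 4489/3027600
so κ_2 = √((4489/25) / (4489/3027600)) = 348.0000


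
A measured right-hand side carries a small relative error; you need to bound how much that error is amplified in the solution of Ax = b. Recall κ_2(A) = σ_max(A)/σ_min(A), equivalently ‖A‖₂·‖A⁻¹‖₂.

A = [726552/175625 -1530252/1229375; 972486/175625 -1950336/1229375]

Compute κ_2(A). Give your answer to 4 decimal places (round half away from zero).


M = AᵀA = [58944273156/1233765625 -120339284256/8636359375; -120339284256/8636359375 245819267856/60454515625]. tr(M)=5014541844/96727225, det(M)=419904/3869089
solving λ² − 5014541844/96727225·λ + 419904/3869089 = 0 gives λ = 1296/25, 8100/3869089
κ_2(A) = √(λ_max/λ_min) = √((1296/25) / (8100/3869089)) = 157.3600

157.3600


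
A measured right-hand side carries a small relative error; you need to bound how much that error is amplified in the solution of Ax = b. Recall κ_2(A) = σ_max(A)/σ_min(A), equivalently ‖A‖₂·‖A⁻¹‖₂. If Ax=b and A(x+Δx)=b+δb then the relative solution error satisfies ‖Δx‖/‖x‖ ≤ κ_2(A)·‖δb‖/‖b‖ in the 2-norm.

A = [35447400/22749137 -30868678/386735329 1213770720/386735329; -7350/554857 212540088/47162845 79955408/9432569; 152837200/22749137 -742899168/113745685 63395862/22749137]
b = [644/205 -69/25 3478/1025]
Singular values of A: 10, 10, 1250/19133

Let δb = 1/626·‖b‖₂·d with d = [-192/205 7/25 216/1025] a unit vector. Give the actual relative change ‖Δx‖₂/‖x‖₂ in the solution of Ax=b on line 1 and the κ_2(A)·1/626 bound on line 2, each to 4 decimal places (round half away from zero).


largest singular value 10, smallest 1250/19133
condition number: 10 ÷ (1250/19133) = 153.0640
κ_2(A)·‖δb‖/‖b‖ = 0.2445
solve Ax = b  →  x = [33.5277 27.5930 -14.9429]
‖b‖ = 5.3852, ‖x‖ = 45.9214
re-solving with b+δb shifts x by Δx of norm 0.1317
relative error = 0.0029
so the bound overstates the realised error by a factor of ≈ 85.2739 (computed from the unrounded values)

0.0029
0.2445


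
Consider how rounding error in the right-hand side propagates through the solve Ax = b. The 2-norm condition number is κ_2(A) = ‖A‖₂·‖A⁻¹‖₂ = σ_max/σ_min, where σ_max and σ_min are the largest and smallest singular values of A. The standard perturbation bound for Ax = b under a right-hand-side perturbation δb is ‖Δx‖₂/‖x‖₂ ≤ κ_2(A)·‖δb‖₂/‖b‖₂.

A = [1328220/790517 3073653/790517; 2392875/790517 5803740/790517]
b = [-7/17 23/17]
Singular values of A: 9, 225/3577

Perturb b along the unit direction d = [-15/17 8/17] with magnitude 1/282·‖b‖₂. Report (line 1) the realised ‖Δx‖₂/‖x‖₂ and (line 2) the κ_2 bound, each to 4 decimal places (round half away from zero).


largest singular value 9, smallest 225/3577
κ_2(A) = 9 / (225/3577) = 143.0800
worst-case relative error ≤ 143.0800 × 1/282 = 0.5074
solve Ax = b  →  x = [-14.6321 6.2171]
2-norm of b is 1.4142; of x, 15.8982
with δb = [-0.0044 0.0024], A·Δx = δb → ‖Δx‖ = 0.0797
relative error = 0.0050
so the bound overstates the realised error by a factor of ≈ 101.1753 (computed from the unrounded values)

0.0050
0.5074


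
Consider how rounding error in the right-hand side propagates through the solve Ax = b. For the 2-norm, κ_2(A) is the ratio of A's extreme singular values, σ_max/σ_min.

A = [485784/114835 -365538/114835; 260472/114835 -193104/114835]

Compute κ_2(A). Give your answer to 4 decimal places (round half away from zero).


337.7500

form AᵀA = [210264192/9126005 -157695984/9126005; -157695984/9126005 118274868/9126005] with trace 65707812/1825201 and determinant 20736/1825201
λ_max, λ_min = (65707812/1825201 ± √4317365168355600/3331358690401)/2 = 36, 576/1825201
κ_2(A) = √(λ_max/λ_min) = √(36 / (576/1825201)) = 337.7500


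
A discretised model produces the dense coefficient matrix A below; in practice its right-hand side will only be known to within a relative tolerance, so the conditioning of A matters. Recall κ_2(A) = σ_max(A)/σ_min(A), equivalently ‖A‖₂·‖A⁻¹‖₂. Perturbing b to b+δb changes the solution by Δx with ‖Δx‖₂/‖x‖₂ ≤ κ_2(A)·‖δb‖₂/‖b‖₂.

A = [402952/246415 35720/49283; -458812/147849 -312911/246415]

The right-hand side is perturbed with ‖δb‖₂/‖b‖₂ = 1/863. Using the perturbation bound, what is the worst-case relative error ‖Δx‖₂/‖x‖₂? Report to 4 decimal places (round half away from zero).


0.0969

form AᵀA = [23266588624/1890945225 646185668/126063015; 646185668/126063015 449173889/210105025] with trace 6463705/447561 and determinant 8340544/279725625
λ_max, λ_min = (6463705/447561 ± √26097244845537889/125194280450625)/2 = 361/25, 23104/11189025
so κ_2 = √((361/25) / (23104/11189025)) = 83.6250
perturbation bound = 83.6250·1/863 = 0.0969


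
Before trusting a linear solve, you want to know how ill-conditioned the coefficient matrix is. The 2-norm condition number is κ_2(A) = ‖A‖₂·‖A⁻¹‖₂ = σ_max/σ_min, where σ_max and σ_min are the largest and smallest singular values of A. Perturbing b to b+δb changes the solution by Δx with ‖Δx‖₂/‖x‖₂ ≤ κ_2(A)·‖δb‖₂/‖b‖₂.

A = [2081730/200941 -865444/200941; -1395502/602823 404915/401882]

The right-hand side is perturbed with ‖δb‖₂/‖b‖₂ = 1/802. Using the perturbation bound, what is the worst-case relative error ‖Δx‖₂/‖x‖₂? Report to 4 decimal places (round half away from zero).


form AᵀA = [24360394984/216178209 -3383338525/72059403; -3383338525/72059403 1879791449/96079204] with trace 676684633/5116644 and determinant 279841/1279161
λ_max, λ_min = (676684633/5116644 ± √457879182989967025/26180045822736)/2 = 529/4, 2116/1279161
so κ_2 = √((529/4) / (2116/1279161)) = 282.7500
bound on ‖Δx‖/‖x‖: κ·ε = 282.7500·1/802 = 0.3526

0.3526


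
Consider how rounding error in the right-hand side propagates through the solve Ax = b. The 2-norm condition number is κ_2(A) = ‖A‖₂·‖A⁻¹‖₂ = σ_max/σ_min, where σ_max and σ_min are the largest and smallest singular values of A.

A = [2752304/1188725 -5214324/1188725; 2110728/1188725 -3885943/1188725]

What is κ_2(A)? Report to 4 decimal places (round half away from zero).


M = AᵀA = [481213999936/56522685025 -180428587992/11304537005; -180428587992/11304537005 1691589111049/56522685025]. tr(M)=1503669973/39116045, det(M)=236421376/4889505625
solving λ² − 1503669973/39116045·λ + 236421376/4889505625 = 0 gives λ = 961/25, 246016/195580225
κ_2(A) = √(λ_max/λ_min) = √((961/25) / (246016/195580225)) = 174.8125

174.8125


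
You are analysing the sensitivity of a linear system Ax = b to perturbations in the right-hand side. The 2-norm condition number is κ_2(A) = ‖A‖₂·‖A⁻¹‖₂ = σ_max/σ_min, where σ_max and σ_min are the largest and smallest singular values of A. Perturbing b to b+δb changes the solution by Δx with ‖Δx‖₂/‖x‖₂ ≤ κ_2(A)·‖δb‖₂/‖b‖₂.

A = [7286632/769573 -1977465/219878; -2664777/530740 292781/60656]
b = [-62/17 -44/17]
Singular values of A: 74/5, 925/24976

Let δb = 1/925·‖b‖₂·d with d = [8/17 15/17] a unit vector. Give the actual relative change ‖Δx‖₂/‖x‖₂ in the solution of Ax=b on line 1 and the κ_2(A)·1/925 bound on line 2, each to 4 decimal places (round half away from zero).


σ_max = 74/5, σ_min = 925/24976
κ_2(A) = (74/5) / (925/24976) = 399.6160
perturbation bound = 399.6160·1/925 = 0.4320
solve Ax = b  →  x = [-74.5836 -78.1168]
‖b‖₂ = 4.4721 and ‖x‖₂ = 108.0044
with δb = [0.0023 0.0043], A·Δx = δb → ‖Δx‖ = 0.1305
realised ‖Δx‖/‖x‖ = 0.0012
tightness: 0.0012 against a bound of 0.4320 (unrounded ratio ≈ 0.0028)

0.0012
0.4320


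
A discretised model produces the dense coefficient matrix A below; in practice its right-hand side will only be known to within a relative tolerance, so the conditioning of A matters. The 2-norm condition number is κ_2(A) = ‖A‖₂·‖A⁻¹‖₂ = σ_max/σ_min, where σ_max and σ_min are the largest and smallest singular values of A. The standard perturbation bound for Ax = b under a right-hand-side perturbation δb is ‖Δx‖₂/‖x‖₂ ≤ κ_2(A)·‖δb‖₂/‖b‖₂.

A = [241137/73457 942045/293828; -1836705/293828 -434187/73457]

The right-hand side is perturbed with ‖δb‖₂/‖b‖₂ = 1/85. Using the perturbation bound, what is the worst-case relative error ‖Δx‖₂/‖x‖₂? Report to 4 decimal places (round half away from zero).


1.7529

AᵀA = [14892173361/298736656 886362750/18671041; 886362750/18671041 13507759161/298736656]; tr = 16884621/177608, det = 2313441/5683456
char-poly roots: 1521/16 and 1521/355216
σ_max=√(1521/16)=(39/4), σ_min=√(1521/355216)=(39/596) → κ = 149.0000
κ_2(A)·‖δb‖/‖b‖ = 1.7529


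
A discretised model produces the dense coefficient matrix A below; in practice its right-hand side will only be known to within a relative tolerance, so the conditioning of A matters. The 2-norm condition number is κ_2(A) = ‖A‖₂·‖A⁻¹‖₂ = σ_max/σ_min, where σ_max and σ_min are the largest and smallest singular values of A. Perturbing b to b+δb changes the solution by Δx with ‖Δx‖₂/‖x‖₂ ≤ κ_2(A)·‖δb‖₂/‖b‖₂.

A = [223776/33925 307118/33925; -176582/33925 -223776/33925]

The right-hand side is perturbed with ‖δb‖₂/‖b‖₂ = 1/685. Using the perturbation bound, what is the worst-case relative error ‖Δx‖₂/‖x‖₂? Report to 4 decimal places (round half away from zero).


0.0792

form AᵀA = [3250276036/46036225 4329618048/46036225; 4329618048/46036225 5775886564/46036225] with trace 361046504/1841449 and determinant 24010000/1841449
char-poly roots: 196 and 122500/1841449
σ_max=√196=14, σ_min=√(122500/1841449)=(350/1357) → κ = 54.2800
perturbation bound = 54.2800·1/685 = 0.0792


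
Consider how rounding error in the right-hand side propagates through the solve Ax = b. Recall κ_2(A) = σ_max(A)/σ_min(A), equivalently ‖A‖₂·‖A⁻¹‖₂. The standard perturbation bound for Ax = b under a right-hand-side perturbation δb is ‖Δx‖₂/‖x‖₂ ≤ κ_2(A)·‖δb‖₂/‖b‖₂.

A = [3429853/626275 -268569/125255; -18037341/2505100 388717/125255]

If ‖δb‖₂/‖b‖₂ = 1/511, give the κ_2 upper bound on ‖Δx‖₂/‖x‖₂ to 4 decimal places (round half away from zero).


0.1207

M = AᵀA = [20542717439041/251021040400 -427841193717/12551052020; -427841193717/12551052020 8929208554/627552601]. tr(M)=142688762489/1485331600, det(M)=144120025/59413264
λ_max, λ_min = (142688762489/1485331600 ± √20338676337909724475121/2206209961958560000)/2 = 2401/25, 1500625/59413264
κ = σ_max/σ_min = (49/5)/(1225/7708) = 61.6640
perturbation bound = 61.6640·1/511 = 0.1207


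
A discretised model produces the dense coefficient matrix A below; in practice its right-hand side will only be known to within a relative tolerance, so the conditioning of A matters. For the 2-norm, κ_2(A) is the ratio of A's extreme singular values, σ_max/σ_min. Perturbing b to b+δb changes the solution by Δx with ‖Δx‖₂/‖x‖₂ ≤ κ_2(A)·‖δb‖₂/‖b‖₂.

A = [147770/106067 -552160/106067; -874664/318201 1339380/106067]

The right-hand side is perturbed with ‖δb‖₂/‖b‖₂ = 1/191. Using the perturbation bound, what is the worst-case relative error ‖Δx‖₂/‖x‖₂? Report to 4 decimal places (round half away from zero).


0.3126

M = AᵀA = [5689709284/599123529 -2793462560/66569281; -2793462560/66569281 12419050000/66569281]. tr(M)=69875764/356409, det(M)=3841600/356409
λ_max, λ_min = (69875764/356409 ± √4877145671326096/127027375281)/2 = 196, 19600/356409
κ_2(A) = √(λ_max/λ_min) = √(196 / (19600/356409)) = 59.7000
bound on ‖Δx‖/‖x‖: κ·ε = 59.7000·1/191 = 0.3126


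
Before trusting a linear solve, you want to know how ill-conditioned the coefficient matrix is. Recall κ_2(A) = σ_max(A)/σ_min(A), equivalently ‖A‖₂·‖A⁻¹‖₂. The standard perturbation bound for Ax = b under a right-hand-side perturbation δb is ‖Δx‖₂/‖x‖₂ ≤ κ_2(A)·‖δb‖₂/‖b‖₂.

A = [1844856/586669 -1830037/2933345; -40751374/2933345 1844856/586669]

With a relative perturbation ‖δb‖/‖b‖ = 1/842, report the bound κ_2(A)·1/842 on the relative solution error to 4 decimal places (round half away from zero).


0.2072

M = AᵀA = [1038525772996/5118687025 -46732047336/1023737405; -46732047336/1023737405 52609385449/5118687025]. tr(M)=129819769/609005, det(M)=113592964/76125625
eigenvalues of AᵀA: λ = (tr ± √(tr²−4·det))/2 = 5329/25, 21316/3045025
κ_2(A) = √(λ_max/λ_min) = √((5329/25) / (21316/3045025)) = 174.5000
κ_2(A)·‖δb‖/‖b‖ = 0.2072


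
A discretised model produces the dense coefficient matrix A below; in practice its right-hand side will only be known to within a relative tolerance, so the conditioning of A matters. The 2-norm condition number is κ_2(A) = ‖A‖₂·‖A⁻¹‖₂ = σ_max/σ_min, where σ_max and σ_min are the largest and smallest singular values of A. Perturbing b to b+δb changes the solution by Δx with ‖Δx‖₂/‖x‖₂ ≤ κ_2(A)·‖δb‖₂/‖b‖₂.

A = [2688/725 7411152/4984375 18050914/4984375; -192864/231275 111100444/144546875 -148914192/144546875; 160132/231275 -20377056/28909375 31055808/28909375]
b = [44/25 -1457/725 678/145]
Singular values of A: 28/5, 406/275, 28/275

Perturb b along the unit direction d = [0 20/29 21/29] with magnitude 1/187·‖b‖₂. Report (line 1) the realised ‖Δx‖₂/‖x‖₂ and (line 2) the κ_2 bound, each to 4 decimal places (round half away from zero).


0.0143
0.2941

σ_max = 28/5, σ_min = 28/275
κ = σ_max/σ_min = (28/5)/(28/275) = 55.0000
perturbation bound = 55.0000·1/187 = 0.2941
solve Ax = b  →  x = [-13.8547 1.3007 14.1360]
‖b‖ = 5.3852, ‖x‖ = 19.8361
with δb = [0.0000 0.0199 0.0209], A·Δx = δb → ‖Δx‖ = 0.2828
realised ‖Δx‖/‖x‖ = 0.0143
tightness: 0.0143 against a bound of 0.2941 (unrounded ratio ≈ 0.0485)


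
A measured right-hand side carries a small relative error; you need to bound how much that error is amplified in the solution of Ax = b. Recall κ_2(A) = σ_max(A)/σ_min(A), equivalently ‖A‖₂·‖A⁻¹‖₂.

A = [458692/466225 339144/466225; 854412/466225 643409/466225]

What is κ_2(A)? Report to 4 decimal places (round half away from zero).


AᵀA = [3254042272/752130625 2440481004/752130625; 2440481004/752130625 1830428353/752130625]; tr = 8135153/1203409, det = 456976/752130625
eigenvalues of AᵀA: λ = (tr ± √(tr²−4·det))/2 = 169/25, 2704/30085225
κ = σ_max/σ_min = (13/5)/(52/5485) = 274.2500

274.2500


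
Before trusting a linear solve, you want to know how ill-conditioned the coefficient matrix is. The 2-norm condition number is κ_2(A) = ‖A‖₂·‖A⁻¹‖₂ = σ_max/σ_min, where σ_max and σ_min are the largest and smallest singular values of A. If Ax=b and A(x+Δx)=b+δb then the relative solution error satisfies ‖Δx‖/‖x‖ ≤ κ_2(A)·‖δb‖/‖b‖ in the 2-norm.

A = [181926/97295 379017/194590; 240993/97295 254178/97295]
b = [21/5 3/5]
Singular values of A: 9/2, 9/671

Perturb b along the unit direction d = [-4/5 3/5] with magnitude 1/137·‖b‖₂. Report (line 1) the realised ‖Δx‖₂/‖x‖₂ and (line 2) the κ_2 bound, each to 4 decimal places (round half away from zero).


largest singular value 9/2, smallest 9/671
condition number: (9/2) ÷ (9/671) = 335.5000
κ_2(A)·‖δb‖/‖b‖ = 2.4489
solve Ax = b  →  x = [162.4253 -153.7701]
‖b‖₂ = 4.2426 and ‖x‖₂ = 223.6677
Δx = A⁻¹·δb where δb = 1/137·4.2426·d; ‖Δx‖ = 2.3088
dividing the unrounded norms, ‖Δx‖/‖x‖ = 0.0103
realised/bound (from unrounded values) ≈ 0.0042

0.0103
2.4489


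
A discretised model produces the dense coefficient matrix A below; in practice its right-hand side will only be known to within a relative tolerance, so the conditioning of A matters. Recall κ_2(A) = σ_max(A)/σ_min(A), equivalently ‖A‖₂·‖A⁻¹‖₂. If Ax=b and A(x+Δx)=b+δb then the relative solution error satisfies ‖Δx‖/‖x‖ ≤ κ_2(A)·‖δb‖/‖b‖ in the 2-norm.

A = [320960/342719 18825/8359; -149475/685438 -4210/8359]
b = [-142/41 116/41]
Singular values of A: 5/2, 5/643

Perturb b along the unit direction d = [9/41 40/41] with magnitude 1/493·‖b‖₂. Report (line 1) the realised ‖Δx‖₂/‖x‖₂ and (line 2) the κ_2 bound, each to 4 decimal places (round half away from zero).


0.0045
0.6521

from the listed singular values, σ₁ = 5/2, σ_n = 5/643
condition number: (5/2) ÷ (5/643) = 321.5000
κ_2(A)·‖δb‖/‖b‖ = 0.6521
solve Ax = b  →  x = [-238.0308 97.4462]
‖b‖₂ = 4.4721 and ‖x‖₂ = 257.2050
Δx = A⁻¹·δb where δb = 1/493·4.4721·d; ‖Δx‖ = 1.1666
realised ‖Δx‖/‖x‖ = 0.0045
tightness: 0.0045 against a bound of 0.6521 (unrounded ratio ≈ 0.0070)


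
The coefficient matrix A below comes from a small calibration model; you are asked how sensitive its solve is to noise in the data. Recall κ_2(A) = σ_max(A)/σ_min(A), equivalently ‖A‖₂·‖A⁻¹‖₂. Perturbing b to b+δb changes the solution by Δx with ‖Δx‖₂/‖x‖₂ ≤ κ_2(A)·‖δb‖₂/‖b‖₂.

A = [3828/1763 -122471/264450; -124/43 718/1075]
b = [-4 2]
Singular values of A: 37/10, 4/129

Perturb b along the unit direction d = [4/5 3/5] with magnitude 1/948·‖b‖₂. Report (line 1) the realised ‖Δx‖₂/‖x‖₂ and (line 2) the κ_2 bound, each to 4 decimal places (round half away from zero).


from the listed singular values, σ₁ = 37/10, σ_n = 4/129
condition number: (37/10) ÷ (4/129) = 119.3250
worst-case relative error ≤ 119.3250 × 1/948 = 0.1259
solve Ax = b  →  x = [-15.2132 -62.6895]
‖b‖₂ = 4.4721 and ‖x‖₂ = 64.5091
Δx = A⁻¹·δb where δb = 1/948·4.4721·d; ‖Δx‖ = 0.1521
relative error = 0.0024
tightness: 0.0024 against a bound of 0.1259 (unrounded ratio ≈ 0.0187)

0.0024
0.1259


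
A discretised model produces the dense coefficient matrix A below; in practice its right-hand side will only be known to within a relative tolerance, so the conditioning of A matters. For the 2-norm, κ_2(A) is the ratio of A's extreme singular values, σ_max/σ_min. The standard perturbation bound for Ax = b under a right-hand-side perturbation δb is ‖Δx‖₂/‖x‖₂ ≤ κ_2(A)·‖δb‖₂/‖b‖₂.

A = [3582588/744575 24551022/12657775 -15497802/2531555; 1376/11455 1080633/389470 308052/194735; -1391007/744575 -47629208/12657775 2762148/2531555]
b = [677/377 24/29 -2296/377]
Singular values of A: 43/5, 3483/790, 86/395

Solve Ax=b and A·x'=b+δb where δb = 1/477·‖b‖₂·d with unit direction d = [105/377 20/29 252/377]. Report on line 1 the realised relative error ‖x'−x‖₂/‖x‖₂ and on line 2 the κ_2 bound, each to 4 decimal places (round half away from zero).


σ_max = 43/5, σ_min = 86/395
κ = σ_max/σ_min = (43/5)/(86/395) = 39.5000
perturbation bound = 39.5000·1/477 = 0.0828
solve Ax = b  →  x = [-10.7442 4.8662 -7.1962]
2-norm of b is 6.4031; of x, 13.8167
re-solving with b+δb shifts x by Δx of norm 0.0617
realised ‖Δx‖/‖x‖ = 0.0045
tightness: 0.0045 against a bound of 0.0828 (unrounded ratio ≈ 0.0539)

0.0045
0.0828


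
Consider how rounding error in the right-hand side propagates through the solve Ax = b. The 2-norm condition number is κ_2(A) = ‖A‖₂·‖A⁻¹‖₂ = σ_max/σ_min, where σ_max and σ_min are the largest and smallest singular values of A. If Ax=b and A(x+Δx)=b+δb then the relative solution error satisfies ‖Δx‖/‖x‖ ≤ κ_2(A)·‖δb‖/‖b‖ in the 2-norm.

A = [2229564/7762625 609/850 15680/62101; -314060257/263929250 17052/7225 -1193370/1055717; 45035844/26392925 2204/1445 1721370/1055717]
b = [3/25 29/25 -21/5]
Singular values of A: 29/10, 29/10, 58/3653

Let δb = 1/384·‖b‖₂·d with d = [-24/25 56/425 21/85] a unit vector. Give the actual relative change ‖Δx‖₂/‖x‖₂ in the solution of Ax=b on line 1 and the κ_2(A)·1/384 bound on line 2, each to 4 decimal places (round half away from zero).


from the listed singular values, σ₁ = 29/10, σ_n = 58/3653
condition number: (29/10) ÷ (58/3653) = 182.6500
worst-case relative error ≤ 182.6500 × 1/384 = 0.4757
solve Ax = b  →  x = [42.4229 -0.4260 -46.5734]
2-norm of b is 4.3589; of x, 62.9997
δb = ε·‖b‖·d = [-0.0109 0.0015 0.0028]; solving A·Δx = δb gives ‖Δx‖ = 0.7149
realised ‖Δx‖/‖x‖ = 0.0113
tightness: 0.0113 against a bound of 0.4757 (unrounded ratio ≈ 0.0239)

0.0113
0.4757


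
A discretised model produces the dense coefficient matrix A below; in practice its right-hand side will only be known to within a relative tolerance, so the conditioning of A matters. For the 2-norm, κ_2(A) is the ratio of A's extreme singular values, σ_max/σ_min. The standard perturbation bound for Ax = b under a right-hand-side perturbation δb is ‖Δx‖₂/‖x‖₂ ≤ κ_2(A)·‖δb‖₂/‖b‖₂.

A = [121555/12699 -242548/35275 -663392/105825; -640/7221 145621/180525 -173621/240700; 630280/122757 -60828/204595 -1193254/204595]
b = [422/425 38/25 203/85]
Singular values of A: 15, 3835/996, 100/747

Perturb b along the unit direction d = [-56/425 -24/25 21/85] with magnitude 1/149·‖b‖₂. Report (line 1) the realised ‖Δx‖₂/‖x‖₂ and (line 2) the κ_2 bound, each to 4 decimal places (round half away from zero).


largest singular value 15, smallest 100/747
κ = σ_max/σ_min = 15/(100/747) = 112.0500
κ_2(A)·‖δb‖/‖b‖ = 0.7520
solve Ax = b  →  x = [-5.0552 -2.8852 -4.7127]
2-norm of b is 3.0000; of x, 7.4892
δb = ε·‖b‖·d = [-0.0027 -0.0193 0.0050]; solving A·Δx = δb gives ‖Δx‖ = 0.1504
relative error = 0.0201
so the bound overstates the realised error by a factor of ≈ 37.4461 (computed from the unrounded values)

0.0201
0.7520


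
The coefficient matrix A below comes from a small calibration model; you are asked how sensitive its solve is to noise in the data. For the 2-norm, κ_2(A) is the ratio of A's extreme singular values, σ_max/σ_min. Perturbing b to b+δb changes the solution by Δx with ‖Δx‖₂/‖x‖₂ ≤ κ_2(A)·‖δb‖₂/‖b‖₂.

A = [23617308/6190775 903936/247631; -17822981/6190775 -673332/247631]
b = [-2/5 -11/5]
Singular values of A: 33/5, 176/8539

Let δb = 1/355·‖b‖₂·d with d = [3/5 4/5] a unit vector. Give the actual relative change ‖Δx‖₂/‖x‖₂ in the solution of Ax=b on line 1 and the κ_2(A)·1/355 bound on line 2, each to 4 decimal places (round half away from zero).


from the listed singular values, σ₁ = 33/5, σ_n = 176/8539
κ_2(A) = (33/5) / (176/8539) = 320.2125
bound on ‖Δx‖/‖x‖: κ·ε = 320.2125·1/355 = 0.9020
solve Ax = b  →  x = [67.0298 -70.1616]
‖b‖ = 2.2361, ‖x‖ = 97.0342
δb = ε·‖b‖·d = [0.0038 0.0050]; solving A·Δx = δb gives ‖Δx‖ = 0.3056
relative error = 0.0031
realised/bound (from unrounded values) ≈ 0.0035

0.0031
0.9020


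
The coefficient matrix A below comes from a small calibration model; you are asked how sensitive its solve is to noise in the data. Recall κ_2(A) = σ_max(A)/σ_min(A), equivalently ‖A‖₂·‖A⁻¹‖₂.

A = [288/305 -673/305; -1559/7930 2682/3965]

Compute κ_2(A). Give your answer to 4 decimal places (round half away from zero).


30.5000

AᵀA = [2340025/2515396 -1393875/628849; -1393875/628849 3349525/628849]; tr = 93125/14884, det = 625/14884
λ_max, λ_min = (93125/14884 ± √8635055625/221533456)/2 = 25/4, 25/3721
κ = σ_max/σ_min = (5/2)/(5/61) = 30.5000


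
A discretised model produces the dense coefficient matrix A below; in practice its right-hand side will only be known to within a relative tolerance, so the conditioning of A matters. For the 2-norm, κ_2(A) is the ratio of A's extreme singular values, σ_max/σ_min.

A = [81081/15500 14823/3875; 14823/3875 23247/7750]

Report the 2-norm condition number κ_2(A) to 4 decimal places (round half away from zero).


form AᵀA = [403586793/9610000 75641769/2402500; 75641769/2402500 56772333/2402500] with trace 5045409/76880 and determinant 43046721/38440000
char-poly roots: 6561/100 and 6561/384400
σ_max=√(6561/100)=(81/10), σ_min=√(6561/384400)=(81/620) → κ = 62.0000

62.0000


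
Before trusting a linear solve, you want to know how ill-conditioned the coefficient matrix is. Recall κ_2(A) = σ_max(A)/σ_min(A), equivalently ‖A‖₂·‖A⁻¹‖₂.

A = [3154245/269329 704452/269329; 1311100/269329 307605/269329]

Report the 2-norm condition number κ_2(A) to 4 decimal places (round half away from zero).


262.7600

form AᵀA = [11668244730025/72538110241 2625315114240/72538110241; 2625315114240/72538110241 590873456329/72538110241] with trace 7292753234/43151761 and determinant 17850625/43151761
λ_max, λ_min = (7292753234/43151761 ± √53181168588402656256/1862074477401121)/2 = 169, 105625/43151761
σ_max=√169=13, σ_min=√(105625/43151761)=(325/6569) → κ = 262.7600


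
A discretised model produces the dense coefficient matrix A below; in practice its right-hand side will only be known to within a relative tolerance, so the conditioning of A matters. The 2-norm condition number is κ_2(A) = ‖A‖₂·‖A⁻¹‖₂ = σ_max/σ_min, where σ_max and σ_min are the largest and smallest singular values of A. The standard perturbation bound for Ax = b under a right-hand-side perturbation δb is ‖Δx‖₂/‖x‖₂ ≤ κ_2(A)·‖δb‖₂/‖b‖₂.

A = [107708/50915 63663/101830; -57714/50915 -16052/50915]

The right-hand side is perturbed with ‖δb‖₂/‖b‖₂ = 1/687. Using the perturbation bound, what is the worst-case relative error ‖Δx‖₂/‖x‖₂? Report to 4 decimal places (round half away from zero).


0.2180

form AᵀA = [10333508/1794005 3013794/1794005; 3013794/1794005 3518093/7176020] with trace 8970425/1435204 and determinant 625/358801
eigenvalues of AᵀA: λ = (tr ± √(tr²−4·det))/2 = 25/4, 100/358801
σ_max=√(25/4)=(5/2), σ_min=√(100/358801)=(10/599) → κ = 149.7500
bound on ‖Δx‖/‖x‖: κ·ε = 149.7500·1/687 = 0.2180


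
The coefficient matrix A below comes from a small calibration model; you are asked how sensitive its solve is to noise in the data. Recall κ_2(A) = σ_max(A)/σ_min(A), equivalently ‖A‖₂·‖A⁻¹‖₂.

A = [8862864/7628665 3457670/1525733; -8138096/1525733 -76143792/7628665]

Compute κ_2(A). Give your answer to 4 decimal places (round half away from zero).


M = AᵀA = [1031686806016/34620184225 386859219552/6924036845; 386859219552/6924036845 3626867403844/34620184225]. tr(M)=3223912948/23958605, det(M)=724255744/2994825625
eigenvalues of AᵀA: λ = (tr ± √(tr²−4·det))/2 = 3364/25, 215296/119793025
κ_2(A) = √(λ_max/λ_min) = √((3364/25) / (215296/119793025)) = 273.6250

273.6250


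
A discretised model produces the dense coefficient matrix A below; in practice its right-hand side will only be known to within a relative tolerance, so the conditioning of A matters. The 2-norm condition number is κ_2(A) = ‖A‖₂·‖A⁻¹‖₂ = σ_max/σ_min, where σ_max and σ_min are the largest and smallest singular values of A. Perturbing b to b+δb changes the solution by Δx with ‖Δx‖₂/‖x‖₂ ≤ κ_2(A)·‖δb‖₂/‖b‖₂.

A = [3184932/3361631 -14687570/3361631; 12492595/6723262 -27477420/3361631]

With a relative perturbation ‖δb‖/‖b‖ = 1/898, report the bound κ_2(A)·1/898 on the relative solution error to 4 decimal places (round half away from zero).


0.2685

AᵀA = [680415561289/156409176196 -755747583210/39102294049; -755747583210/39102294049 3358938831700/39102294049]; tr = 8397484169/93045316, det = 3258025/23261329
eigenvalues of AᵀA: λ = (tr ± √(tr²−4·det))/2 = 361/4, 36100/23261329
so κ_2 = √((361/4) / (36100/23261329)) = 241.1500
bound on ‖Δx‖/‖x‖: κ·ε = 241.1500·1/898 = 0.2685


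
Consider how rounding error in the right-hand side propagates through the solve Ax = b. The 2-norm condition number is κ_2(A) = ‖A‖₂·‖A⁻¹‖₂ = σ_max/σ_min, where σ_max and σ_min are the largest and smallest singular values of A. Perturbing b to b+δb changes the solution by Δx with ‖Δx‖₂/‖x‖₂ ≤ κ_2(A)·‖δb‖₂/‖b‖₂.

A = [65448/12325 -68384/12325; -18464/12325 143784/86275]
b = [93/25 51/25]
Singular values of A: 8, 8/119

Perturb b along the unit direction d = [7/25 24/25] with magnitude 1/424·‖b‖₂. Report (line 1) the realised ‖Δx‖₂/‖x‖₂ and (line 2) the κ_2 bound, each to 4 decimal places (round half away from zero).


largest singular value 8, smallest 8/119
κ = σ_max/σ_min = 8/(8/119) = 119.0000
worst-case relative error ≤ 119.0000 × 1/424 = 0.2807
solve Ax = b  →  x = [32.5733 30.5043]
‖b‖ = 4.2426, ‖x‖ = 44.6266
with δb = [0.0028 0.0096], A·Δx = δb → ‖Δx‖ = 0.1488
realised ‖Δx‖/‖x‖ = 0.0033
tightness: 0.0033 against a bound of 0.2807 (unrounded ratio ≈ 0.0119)

0.0033
0.2807


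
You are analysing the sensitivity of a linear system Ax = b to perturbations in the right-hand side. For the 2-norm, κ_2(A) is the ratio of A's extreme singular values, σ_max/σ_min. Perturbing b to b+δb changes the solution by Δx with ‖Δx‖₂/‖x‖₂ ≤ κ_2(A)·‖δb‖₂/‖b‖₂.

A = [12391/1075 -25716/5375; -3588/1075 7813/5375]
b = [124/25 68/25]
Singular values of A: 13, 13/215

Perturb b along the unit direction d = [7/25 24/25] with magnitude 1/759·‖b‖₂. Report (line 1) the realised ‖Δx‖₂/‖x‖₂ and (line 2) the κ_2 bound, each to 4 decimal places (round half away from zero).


from the listed singular values, σ₁ = 13, σ_n = 13/215
condition number: 13 ÷ (13/215) = 215.0000
worst-case relative error ≤ 215.0000 × 1/759 = 0.2833
solve Ax = b  →  x = [25.7278 60.9467]
‖b‖ = 5.6569, ‖x‖ = 66.1546
re-solving with b+δb shifts x by Δx of norm 0.1233
realised ‖Δx‖/‖x‖ = 0.0019
realised/bound (from unrounded values) ≈ 0.0066

0.0019
0.2833


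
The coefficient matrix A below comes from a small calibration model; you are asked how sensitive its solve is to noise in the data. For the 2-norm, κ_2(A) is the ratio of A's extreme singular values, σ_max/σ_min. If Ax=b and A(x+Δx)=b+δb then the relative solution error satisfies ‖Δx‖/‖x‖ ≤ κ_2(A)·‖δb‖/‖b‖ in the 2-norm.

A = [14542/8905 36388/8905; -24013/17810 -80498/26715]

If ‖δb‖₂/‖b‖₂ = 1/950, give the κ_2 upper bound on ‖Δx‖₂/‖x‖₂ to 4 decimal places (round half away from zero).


0.0541

M = AᵀA = [4376933/975988 7858345/731991; 7858345/731991 56605252/2195973]. tr(M)=20447185/675684, det(M)=58564/168921
λ_max, λ_min = (20447185/675684 ± √417454242299809/456548867856)/2 = 121/4, 1936/168921
σ_max=√(121/4)=(11/2), σ_min=√(1936/168921)=(44/411) → κ = 51.3750
bound on ‖Δx‖/‖x‖: κ·ε = 51.3750·1/950 = 0.0541


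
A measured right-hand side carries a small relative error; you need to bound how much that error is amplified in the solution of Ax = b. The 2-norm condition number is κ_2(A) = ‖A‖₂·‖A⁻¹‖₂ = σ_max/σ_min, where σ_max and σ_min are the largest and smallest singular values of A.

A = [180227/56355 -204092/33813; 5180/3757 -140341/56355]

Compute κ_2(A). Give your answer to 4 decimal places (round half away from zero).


153.0000

M = AᵀA = [227923441/18792225 -256364416/11275335; -256364416/11275335 7210644841/169130025]. tr(M)=6409658/117045, det(M)=1874161/14630625
eigenvalues of AᵀA: λ = (tr ± √(tr²−4·det))/2 = 1369/25, 1369/585225
σ_max=√(1369/25)=(37/5), σ_min=√(1369/585225)=(37/765) → κ = 153.0000


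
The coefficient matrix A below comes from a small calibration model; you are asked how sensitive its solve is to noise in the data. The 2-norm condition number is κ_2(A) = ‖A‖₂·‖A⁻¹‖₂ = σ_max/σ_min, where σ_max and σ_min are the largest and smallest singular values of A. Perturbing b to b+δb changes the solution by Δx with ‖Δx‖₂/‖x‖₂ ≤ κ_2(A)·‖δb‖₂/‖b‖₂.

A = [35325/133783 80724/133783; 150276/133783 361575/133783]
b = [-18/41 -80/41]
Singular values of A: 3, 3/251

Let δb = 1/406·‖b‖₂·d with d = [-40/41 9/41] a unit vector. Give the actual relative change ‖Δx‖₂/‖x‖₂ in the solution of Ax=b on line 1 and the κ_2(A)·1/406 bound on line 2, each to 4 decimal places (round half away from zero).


0.6182
0.6182

σ_max = 3, σ_min = 3/251
condition number: 3 ÷ (3/251) = 251.0000
bound on ‖Δx‖/‖x‖: κ·ε = 251.0000·1/406 = 0.6182
solve Ax = b  →  x = [-0.2564 -0.6154]
‖b‖₂ = 2.0000 and ‖x‖₂ = 0.6667
re-solving with b+δb shifts x by Δx of norm 0.4122
relative error = 0.6182
tightness: 0.6182 against a bound of 0.6182; the bound is attained (ratio 1)


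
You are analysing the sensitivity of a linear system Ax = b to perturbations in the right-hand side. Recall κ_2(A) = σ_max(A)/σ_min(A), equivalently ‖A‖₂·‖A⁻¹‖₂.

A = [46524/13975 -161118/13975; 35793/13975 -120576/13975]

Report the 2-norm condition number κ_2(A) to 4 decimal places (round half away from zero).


form AᵀA = [137824857/7812025 -472465224/7812025; -472465224/7812025 1619903268/7812025] with trace 70309125/312481 and determinant 202500/312481
solving λ² − 70309125/312481·λ + 202500/312481 = 0 gives λ = 225, 900/312481
κ = σ_max/σ_min = 15/(30/559) = 279.5000

279.5000


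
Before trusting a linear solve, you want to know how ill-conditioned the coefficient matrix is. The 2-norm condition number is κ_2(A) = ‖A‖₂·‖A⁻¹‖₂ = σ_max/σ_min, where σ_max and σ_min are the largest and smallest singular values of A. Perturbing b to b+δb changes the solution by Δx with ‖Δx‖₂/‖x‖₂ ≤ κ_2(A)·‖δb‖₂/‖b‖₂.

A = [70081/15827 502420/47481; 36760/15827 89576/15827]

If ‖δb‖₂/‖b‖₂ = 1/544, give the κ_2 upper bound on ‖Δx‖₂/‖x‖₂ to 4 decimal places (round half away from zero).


0.6418

M = AᵀA = [21670049/866761 156015700/2600283; 156015700/2600283 1123323856/7800849]. tr(M)=1318354297/7800849, det(M)=1827904/7800849
λ_max, λ_min = (1318354297/7800849 ± √1738001015606002225/60853245120801)/2 = 169, 10816/7800849
κ_2(A) = √(λ_max/λ_min) = √(169 / (10816/7800849)) = 349.1250
worst-case relative error ≤ 349.1250 × 1/544 = 0.6418


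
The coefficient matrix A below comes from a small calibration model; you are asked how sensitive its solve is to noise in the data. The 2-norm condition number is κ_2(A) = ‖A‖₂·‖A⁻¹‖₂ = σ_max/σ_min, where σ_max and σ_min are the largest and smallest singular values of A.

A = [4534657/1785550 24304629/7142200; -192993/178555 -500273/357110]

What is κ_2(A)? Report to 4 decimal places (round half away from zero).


form AᵀA = [143714461021/18865022500 766408245237/75460090000; 766408245237/75460090000 4087717281889/301840360000] with trace 255485946329/12073614400 and determinant 6996025/482944576
eigenvalues of AᵀA: λ = (tr ± √(tr²−4·det))/2 = 529/25, 330625/482944576
κ_2(A) = √(λ_max/λ_min) = √((529/25) / (330625/482944576)) = 175.8080

175.8080


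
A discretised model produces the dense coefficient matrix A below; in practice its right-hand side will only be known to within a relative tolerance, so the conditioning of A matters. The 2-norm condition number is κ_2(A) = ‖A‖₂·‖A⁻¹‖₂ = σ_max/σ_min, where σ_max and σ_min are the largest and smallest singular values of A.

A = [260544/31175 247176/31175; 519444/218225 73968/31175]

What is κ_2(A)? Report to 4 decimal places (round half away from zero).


form AᵀA = [5753756304/76195441 782758080/10885063; 782758080/10885063 106507584/1555009] with trace 13047120/90601 and determinant 82944/90601
char-poly roots: 144 and 576/90601
κ_2(A) = √(λ_max/λ_min) = √(144 / (576/90601)) = 150.5000

150.5000


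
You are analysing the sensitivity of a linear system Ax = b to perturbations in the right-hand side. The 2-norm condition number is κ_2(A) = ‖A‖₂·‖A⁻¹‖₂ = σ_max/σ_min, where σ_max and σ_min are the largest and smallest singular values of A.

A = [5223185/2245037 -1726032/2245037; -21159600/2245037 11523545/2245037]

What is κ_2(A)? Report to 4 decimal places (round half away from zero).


25.7680

M = AᵀA = [282576046225/2998329049 -150415816320/2998329049; -150415816320/2998329049 80768159329/2998329049]. tr(M)=1257246386/10374841, det(M)=228765625/10374841
eigenvalues of AᵀA: λ = (tr ± √(tr²−4·det))/2 = 121, 1890625/10374841
so κ_2 = √(121 / (1890625/10374841)) = 25.7680


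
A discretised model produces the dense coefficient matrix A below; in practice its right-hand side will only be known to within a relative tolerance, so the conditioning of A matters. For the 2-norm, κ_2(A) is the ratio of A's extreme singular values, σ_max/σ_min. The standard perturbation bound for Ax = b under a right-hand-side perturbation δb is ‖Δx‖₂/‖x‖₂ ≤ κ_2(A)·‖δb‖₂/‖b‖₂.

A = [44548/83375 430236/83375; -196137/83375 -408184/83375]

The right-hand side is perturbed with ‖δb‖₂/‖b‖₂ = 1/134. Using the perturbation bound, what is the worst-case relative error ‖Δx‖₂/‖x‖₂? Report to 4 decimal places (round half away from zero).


0.0429

M = AᵀA = [48102553/8265625 117985896/8265625; 117985896/8265625 418213072/8265625]. tr(M)=149221/2645, det(M)=29986576/330625
solving λ² − 149221/2645·λ + 29986576/330625 = 0 gives λ = 1369/25, 21904/13225
κ_2(A) = √(λ_max/λ_min) = √((1369/25) / (21904/13225)) = 5.7500
bound on ‖Δx‖/‖x‖: κ·ε = 5.7500·1/134 = 0.0429


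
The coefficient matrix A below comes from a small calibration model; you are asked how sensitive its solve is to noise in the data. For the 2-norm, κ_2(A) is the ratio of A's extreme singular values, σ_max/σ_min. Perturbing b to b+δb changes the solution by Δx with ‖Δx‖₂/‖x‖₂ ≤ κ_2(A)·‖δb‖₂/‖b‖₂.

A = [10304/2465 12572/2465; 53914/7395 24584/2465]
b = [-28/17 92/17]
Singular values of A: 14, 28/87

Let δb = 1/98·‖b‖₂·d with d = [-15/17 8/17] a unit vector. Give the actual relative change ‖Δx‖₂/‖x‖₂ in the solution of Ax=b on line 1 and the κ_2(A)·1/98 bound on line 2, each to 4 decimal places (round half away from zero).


from the listed singular values, σ₁ = 14, σ_n = 28/87
condition number: 14 ÷ (28/87) = 43.5000
bound on ‖Δx‖/‖x‖: κ·ε = 43.5000·1/98 = 0.4439
solve Ax = b  →  x = [-9.7714 7.6857]
‖b‖₂ = 5.6569 and ‖x‖₂ = 12.4319
with δb = [-0.0509 0.0272], A·Δx = δb → ‖Δx‖ = 0.1794
realised ‖Δx‖/‖x‖ = 0.0144
realised/bound (from unrounded values) ≈ 0.0325

0.0144
0.4439


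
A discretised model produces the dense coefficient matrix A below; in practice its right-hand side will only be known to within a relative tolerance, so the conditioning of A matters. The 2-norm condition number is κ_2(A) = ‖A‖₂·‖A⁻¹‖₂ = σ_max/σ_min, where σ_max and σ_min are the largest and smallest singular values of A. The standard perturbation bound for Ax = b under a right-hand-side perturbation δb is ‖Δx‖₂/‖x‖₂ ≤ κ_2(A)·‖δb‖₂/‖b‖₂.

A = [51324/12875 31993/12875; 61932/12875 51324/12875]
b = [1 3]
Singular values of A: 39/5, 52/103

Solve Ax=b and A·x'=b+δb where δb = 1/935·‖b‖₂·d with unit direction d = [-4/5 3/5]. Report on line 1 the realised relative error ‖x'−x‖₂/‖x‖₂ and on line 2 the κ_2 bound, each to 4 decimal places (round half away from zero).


0.0033
0.0165

σ_max = 39/5, σ_min = 52/103
κ = σ_max/σ_min = (39/5)/(52/103) = 15.4500
perturbation bound = 15.4500·1/935 = 0.0165
solve Ax = b  →  x = [-0.8808 1.8154]
‖b‖₂ = 3.1623 and ‖x‖₂ = 2.0178
δb = ε·‖b‖·d = [-0.0027 0.0020]; solving A·Δx = δb gives ‖Δx‖ = 0.0067
relative error = 0.0033
tightness: 0.0033 against a bound of 0.0165 (unrounded ratio ≈ 0.2009)
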